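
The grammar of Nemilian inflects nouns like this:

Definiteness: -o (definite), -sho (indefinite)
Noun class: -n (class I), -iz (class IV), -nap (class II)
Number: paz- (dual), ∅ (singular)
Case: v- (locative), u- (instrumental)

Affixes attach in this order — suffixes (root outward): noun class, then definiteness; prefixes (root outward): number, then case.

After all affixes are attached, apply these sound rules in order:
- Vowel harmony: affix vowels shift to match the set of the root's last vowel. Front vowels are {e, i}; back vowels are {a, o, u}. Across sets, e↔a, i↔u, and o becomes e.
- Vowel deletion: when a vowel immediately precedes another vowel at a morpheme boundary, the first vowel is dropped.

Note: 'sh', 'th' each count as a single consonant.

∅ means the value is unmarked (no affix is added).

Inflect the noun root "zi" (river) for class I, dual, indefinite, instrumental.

ipezzinshe

Attach noun class class I -n → zin.
Attach number dual paz- → pazzin.
Attach definiteness indefinite -sho → pazzinsho.
Attach case instrumental u- → upazzinsho.
Apply vowel harmony: upazzinsho → ipezzinshe.
Vowel deletion: no change.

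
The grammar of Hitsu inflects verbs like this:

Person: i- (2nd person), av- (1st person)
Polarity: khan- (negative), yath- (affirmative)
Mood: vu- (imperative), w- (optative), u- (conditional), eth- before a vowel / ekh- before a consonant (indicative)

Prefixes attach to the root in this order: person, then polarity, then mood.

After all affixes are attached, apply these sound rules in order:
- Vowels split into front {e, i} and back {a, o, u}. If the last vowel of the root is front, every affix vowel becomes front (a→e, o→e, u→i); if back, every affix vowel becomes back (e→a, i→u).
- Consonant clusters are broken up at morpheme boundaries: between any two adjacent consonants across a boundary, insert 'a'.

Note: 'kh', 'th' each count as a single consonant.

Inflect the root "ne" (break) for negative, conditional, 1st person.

ikhenevane

Attach person 1st person av- → avne.
Attach polarity negative khan- → khanavne.
Attach mood conditional u- → ukhanavne.
Apply vowel harmony: ukhanavne → ikhenevne.
Apply epenthesis: ikhenevne → ikhenevane.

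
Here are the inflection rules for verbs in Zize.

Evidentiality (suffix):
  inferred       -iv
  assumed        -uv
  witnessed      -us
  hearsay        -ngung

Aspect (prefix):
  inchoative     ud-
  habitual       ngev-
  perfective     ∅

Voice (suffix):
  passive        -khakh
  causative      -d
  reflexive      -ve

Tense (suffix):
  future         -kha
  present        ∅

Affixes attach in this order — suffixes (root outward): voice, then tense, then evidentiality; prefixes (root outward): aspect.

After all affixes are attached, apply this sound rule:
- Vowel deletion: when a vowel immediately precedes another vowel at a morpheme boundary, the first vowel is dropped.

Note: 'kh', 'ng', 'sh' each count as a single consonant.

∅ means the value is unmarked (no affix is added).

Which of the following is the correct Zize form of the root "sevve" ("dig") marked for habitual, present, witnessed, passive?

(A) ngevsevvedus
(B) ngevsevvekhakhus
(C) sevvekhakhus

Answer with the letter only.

Attach voice passive -khakh → sevvekhakh.
Attach aspect habitual ngev- → ngevsevvekhakh.
tense = present: zero marking, form stays ngevsevvekhakh.
Attach evidentiality witnessed -us → ngevsevvekhakhus.
Vowel deletion: no change.
So the correct form is ngevsevvekhakhus, option (B).
(A) ngevsevvedus is wrong: it uses causative instead of passive for voice.
(C) sevvekhakhus is wrong: it uses perfective instead of habitual for aspect.

B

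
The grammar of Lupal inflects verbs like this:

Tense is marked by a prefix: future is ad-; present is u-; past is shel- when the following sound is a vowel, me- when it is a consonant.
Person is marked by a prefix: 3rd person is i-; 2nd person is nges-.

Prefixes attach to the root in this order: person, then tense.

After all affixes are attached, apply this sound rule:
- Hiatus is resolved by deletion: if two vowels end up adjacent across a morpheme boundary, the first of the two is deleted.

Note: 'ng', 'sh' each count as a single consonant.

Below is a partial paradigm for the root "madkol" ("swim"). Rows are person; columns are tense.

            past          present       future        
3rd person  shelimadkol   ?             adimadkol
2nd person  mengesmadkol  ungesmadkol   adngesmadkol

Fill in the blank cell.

imadkol

Attach person 3rd person i- → imadkol.
Attach tense present u- → uimadkol.
Apply vowel deletion: uimadkol → imadkol.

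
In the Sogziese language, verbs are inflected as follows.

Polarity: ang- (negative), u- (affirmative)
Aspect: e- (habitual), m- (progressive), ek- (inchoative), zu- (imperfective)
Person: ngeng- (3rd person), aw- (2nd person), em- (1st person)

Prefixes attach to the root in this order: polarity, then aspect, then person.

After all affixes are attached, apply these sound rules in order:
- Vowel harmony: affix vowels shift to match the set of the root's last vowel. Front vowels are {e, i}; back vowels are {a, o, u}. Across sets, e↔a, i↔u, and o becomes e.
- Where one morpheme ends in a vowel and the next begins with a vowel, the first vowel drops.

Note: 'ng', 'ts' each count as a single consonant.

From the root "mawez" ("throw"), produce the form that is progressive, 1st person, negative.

emmengmawez

Attach polarity negative ang- → angmawez.
Attach aspect progressive m- → mangmawez.
Attach person 1st person em- → emmangmawez.
Apply vowel harmony: emmangmawez → emmengmawez.
Vowel deletion: no change.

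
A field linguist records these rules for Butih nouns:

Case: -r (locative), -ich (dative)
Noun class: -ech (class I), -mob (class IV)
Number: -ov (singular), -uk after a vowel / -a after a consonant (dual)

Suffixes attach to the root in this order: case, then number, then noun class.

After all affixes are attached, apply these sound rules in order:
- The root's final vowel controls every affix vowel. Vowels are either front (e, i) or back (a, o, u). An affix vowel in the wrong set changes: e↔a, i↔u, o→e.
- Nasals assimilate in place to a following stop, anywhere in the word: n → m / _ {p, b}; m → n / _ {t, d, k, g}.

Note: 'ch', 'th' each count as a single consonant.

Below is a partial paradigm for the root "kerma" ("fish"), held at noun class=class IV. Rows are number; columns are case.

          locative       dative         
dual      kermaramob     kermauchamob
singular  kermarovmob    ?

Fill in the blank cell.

kermauchovmob

Attach case dative -ich → kermaich.
Attach number singular -ov → kermaichov.
Attach noun class class IV -mob → kermaichovmob.
Apply vowel harmony: kermaichovmob → kermauchovmob.
Nasal assimilation: no change.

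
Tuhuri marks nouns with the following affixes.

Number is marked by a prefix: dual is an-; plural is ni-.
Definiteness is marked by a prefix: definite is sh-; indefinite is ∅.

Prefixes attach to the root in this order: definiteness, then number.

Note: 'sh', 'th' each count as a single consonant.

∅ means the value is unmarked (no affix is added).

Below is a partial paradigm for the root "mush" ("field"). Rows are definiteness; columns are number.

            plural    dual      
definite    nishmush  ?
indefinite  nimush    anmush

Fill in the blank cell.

Attach definiteness definite sh- → shmush.
Attach number dual an- → anshmush.

anshmush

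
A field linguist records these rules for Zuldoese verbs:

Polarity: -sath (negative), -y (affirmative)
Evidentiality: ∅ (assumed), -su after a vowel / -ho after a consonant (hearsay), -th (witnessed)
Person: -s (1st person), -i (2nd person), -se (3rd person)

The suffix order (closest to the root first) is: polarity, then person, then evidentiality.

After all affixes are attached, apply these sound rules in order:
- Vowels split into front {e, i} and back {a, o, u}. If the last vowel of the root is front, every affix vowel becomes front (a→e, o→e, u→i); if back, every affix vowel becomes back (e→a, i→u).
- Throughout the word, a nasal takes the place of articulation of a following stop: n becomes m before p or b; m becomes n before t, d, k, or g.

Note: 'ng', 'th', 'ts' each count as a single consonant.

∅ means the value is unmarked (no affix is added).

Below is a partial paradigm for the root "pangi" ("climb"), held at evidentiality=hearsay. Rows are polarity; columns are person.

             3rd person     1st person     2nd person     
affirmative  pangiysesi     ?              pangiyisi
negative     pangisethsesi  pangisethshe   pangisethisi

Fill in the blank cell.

Attach polarity affirmative -y → pangiy.
Attach person 1st person -s → pangiys.
Attach evidentiality hearsay -ho (after consonant 's') → pangiysho.
Apply vowel harmony: pangiysho → pangiyshe.
Nasal assimilation: no change.

pangiyshe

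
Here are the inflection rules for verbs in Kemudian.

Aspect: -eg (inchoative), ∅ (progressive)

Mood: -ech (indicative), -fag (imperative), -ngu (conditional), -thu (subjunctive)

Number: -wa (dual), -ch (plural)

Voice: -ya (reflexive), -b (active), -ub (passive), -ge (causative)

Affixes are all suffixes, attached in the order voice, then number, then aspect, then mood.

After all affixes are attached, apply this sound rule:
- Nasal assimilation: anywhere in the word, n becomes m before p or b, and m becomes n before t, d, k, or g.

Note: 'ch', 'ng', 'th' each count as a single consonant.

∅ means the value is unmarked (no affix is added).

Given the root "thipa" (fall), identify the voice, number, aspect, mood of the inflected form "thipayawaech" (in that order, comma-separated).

Segment: thipa-ya-wa-ech.
voice: -ya → reflexive.
number: -wa → dual.
aspect: ∅ → progressive.
mood: -ech → indicative.

reflexive, dual, progressive, indicative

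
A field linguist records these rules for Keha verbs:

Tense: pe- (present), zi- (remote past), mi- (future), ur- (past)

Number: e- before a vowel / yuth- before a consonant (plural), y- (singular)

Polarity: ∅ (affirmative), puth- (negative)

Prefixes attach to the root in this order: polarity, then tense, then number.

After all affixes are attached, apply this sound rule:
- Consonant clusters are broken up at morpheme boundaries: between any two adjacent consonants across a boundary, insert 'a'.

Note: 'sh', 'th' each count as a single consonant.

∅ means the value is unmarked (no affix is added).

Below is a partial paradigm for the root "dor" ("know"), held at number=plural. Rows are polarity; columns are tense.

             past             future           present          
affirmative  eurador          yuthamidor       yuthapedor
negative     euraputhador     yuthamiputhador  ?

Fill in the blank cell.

yuthapeputhador

Attach polarity negative puth- → puthdor.
Attach tense present pe- → peputhdor.
Attach number plural yuth- (before consonant 'p') → yuthpeputhdor.
Apply epenthesis: yuthpeputhdor → yuthapeputhador.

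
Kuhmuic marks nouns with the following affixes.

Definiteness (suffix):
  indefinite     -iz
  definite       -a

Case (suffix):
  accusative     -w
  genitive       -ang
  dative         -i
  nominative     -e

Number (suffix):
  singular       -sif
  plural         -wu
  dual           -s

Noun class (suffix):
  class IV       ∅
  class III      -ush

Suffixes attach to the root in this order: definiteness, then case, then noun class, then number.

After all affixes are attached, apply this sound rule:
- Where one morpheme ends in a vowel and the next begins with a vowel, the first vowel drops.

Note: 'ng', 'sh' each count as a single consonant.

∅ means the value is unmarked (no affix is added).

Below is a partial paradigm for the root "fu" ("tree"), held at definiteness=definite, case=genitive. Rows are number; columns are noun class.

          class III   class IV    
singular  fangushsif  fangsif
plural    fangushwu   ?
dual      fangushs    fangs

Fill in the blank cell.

fangwu

Attach definiteness definite -a → fua.
Attach case genitive -ang → fuaang.
noun class = class IV: zero marking, form stays fuaang.
Attach number plural -wu → fuaangwu.
Apply vowel deletion: fuaangwu → fangwu.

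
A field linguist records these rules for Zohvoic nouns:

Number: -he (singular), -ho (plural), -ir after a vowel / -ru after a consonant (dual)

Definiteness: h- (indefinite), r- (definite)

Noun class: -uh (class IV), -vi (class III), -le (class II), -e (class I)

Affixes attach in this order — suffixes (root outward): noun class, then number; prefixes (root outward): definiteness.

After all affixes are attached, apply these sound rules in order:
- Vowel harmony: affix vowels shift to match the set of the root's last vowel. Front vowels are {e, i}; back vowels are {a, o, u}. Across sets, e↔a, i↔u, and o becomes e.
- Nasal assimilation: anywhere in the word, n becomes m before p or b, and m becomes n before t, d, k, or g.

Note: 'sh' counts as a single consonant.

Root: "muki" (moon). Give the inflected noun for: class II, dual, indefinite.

Attach noun class class II -le → mukile.
Attach definiteness indefinite h- → hmukile.
Attach number dual -ir (after vowel 'e') → hmukileir.
Vowel harmony: no change.
Nasal assimilation: no change.

hmukileir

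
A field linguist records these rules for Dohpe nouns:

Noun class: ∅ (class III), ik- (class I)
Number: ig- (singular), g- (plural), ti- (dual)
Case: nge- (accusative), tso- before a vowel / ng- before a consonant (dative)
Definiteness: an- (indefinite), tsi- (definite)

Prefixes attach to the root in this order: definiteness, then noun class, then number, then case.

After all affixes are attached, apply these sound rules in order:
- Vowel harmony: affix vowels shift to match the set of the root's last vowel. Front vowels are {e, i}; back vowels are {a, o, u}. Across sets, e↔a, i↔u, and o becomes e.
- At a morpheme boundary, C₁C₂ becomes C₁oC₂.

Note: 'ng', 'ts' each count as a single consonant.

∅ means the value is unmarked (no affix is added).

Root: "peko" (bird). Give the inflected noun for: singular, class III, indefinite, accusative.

ngauganopeko

Attach definiteness indefinite an- → anpeko.
noun class = class III: zero marking, form stays anpeko.
Attach number singular ig- → iganpeko.
Attach case accusative nge- → ngeiganpeko.
Apply vowel harmony: ngeiganpeko → ngauganpeko.
Apply epenthesis: ngauganpeko → ngauganopeko.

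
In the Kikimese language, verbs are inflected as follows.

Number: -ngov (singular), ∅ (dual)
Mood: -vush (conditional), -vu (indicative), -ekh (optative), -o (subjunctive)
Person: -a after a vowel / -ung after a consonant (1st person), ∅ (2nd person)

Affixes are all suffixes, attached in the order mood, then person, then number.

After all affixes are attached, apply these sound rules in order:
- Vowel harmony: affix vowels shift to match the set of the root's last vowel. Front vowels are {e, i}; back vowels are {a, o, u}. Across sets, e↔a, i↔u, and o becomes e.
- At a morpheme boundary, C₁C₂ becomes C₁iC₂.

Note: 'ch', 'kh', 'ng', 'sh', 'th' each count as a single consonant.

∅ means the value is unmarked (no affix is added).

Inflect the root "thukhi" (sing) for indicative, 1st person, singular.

Attach mood indicative -vu → thukhivu.
Attach person 1st person -a (after vowel 'u') → thukhivua.
Attach number singular -ngov → thukhivuangov.
Apply vowel harmony: thukhivuangov → thukhiviengev.
Epenthesis: no change.

thukhiviengev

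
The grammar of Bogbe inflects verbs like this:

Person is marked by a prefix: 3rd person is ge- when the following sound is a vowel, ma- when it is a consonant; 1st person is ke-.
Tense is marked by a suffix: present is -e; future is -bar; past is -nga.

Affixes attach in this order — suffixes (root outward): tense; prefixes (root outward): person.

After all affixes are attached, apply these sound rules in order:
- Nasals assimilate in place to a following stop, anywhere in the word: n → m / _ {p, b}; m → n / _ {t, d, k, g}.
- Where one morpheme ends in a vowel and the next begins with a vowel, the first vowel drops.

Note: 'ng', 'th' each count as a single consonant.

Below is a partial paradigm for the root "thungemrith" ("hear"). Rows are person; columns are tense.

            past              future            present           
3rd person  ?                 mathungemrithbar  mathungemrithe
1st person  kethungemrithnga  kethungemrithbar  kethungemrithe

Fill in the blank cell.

mathungemrithnga

Attach tense past -nga → thungemrithnga.
Attach person 3rd person ma- (before consonant 'th') → mathungemrithnga.
Nasal assimilation: no change.
Vowel deletion: no change.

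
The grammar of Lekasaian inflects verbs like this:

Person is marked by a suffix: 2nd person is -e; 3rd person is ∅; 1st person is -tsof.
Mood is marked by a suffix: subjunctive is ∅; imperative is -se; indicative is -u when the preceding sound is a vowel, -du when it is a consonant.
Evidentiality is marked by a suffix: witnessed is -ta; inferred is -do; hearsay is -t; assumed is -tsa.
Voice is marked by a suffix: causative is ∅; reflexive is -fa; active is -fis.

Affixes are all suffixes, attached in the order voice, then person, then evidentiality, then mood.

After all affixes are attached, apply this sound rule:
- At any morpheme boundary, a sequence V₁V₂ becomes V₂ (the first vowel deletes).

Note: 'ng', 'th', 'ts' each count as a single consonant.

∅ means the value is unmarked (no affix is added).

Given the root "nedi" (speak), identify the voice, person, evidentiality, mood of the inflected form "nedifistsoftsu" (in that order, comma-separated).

Segment: nedi-fis-tsof-tsa-u.
voice: -fis → active.
person: -tsof → 1st person.
evidentiality: -tsa → assumed.
mood: -u/du → indicative.

active, 1st person, assumed, indicative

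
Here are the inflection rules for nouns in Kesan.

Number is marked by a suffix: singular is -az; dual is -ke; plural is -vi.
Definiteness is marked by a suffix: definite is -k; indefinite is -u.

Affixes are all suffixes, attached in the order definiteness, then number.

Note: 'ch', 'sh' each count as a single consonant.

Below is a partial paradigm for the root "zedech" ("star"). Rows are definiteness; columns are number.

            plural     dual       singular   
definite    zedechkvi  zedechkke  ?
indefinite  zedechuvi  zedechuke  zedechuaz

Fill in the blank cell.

Attach definiteness definite -k → zedechk.
Attach number singular -az → zedechkaz.

zedechkaz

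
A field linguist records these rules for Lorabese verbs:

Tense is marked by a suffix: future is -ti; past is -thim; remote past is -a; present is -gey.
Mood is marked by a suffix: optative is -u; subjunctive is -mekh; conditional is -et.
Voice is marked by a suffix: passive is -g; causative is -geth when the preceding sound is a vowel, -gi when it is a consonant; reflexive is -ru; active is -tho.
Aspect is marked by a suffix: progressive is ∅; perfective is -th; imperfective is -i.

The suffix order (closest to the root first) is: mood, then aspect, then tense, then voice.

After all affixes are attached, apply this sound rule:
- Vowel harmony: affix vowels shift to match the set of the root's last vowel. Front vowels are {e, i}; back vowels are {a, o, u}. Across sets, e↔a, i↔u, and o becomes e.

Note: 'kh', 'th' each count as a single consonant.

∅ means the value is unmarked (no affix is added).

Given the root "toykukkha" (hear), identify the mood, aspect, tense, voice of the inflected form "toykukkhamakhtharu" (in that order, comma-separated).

Segment: toykukkha-mekh-th-a-ru.
mood: -mekh → subjunctive.
aspect: -th → perfective.
tense: -a → remote past.
voice: -ru → reflexive.

subjunctive, perfective, remote past, reflexive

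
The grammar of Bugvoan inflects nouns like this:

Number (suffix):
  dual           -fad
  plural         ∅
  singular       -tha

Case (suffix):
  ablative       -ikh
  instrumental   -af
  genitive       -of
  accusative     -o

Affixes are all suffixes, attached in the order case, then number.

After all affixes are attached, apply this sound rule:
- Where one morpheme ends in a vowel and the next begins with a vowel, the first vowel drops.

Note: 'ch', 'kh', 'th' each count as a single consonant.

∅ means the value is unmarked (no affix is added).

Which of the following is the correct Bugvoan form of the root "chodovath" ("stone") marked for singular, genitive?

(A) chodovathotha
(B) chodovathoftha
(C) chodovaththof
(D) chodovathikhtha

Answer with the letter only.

Attach case genitive -of → chodovathof.
Attach number singular -tha → chodovathoftha.
Vowel deletion: no change.
So the correct form is chodovathoftha, option (B).
(A) chodovathotha is wrong: it uses accusative instead of genitive for case.
(C) chodovaththof is wrong: it has the affixes in the wrong order.
(D) chodovathikhtha is wrong: it uses ablative instead of genitive for case.

B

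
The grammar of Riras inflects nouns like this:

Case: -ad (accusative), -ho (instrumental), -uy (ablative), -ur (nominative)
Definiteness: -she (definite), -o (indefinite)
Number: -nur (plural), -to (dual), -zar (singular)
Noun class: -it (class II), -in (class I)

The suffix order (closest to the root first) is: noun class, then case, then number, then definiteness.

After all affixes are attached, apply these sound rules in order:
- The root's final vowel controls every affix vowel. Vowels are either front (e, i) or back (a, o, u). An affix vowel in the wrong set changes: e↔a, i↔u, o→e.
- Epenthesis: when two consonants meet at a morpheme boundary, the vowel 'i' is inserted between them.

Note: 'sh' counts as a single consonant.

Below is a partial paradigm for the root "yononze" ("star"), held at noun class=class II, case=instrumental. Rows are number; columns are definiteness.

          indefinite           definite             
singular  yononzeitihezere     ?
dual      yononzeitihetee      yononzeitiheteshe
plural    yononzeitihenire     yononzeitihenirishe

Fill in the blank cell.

Attach noun class class II -it → yononzeit.
Attach case instrumental -ho → yononzeitho.
Attach number singular -zar → yononzeithozar.
Attach definiteness definite -she → yononzeithozarshe.
Apply vowel harmony: yononzeithozarshe → yononzeithezershe.
Apply epenthesis: yononzeithezershe → yononzeitihezerishe.

yononzeitihezerishe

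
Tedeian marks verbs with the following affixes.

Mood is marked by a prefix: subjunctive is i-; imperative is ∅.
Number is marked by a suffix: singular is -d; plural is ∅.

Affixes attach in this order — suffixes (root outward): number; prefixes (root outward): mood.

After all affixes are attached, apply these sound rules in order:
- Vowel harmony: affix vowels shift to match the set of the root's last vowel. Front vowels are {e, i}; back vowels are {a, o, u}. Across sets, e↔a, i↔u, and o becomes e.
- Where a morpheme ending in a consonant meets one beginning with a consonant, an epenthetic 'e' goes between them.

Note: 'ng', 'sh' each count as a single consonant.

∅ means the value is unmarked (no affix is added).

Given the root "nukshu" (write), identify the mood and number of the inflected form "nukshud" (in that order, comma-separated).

Segment: nukshu-d.
mood: ∅ → imperative.
number: -d → singular.

imperative, singular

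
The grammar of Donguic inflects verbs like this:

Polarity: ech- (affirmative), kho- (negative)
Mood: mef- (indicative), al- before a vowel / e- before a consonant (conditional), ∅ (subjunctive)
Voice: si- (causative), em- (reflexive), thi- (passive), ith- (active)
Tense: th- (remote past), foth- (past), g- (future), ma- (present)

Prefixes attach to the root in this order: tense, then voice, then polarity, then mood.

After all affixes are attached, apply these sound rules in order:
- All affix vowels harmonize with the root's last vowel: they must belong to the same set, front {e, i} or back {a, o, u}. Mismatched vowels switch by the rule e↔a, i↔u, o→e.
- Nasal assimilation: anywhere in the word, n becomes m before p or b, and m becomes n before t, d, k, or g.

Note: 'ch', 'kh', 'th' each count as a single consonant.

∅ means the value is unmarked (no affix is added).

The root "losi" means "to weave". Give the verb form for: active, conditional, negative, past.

ekheithfethlosi

Attach tense past foth- → fothlosi.
Attach voice active ith- → ithfothlosi.
Attach polarity negative kho- → khoithfothlosi.
Attach mood conditional e- (before consonant 'kh') → ekhoithfothlosi.
Apply vowel harmony: ekhoithfothlosi → ekheithfethlosi.
Nasal assimilation: no change.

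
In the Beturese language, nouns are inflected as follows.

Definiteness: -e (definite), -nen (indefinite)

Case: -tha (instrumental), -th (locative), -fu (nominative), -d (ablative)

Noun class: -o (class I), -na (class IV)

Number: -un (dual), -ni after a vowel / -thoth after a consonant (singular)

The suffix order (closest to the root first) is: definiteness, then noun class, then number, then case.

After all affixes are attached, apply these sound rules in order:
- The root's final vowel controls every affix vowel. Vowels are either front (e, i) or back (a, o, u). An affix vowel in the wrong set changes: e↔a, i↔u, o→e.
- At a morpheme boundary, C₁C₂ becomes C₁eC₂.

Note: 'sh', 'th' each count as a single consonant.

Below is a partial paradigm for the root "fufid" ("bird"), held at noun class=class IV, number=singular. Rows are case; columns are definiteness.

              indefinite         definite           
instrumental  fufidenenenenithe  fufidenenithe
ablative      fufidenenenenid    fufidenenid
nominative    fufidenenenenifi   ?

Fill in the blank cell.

Attach definiteness definite -e → fufide.
Attach noun class class IV -na → fufidena.
Attach number singular -ni (after vowel 'a') → fufidenani.
Attach case nominative -fu → fufidenanifu.
Apply vowel harmony: fufidenanifu → fufidenenifi.
Epenthesis: no change.

fufidenenifi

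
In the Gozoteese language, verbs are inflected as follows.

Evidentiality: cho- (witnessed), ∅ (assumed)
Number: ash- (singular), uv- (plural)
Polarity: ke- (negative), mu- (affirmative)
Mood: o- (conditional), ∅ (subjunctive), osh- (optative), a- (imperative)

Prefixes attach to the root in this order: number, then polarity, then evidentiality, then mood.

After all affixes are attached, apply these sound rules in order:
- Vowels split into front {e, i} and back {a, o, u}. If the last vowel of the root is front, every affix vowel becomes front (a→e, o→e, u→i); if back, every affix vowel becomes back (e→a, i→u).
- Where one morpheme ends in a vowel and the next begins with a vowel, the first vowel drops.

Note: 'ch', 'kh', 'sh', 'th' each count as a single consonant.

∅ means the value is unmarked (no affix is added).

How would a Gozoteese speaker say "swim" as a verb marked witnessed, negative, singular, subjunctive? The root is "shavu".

Attach number singular ash- → ashshavu.
Attach polarity negative ke- → keashshavu.
Attach evidentiality witnessed cho- → chokeashshavu.
mood = subjunctive: zero marking, form stays chokeashshavu.
Apply vowel harmony: chokeashshavu → chokaashshavu.
Apply vowel deletion: chokaashshavu → chokashshavu.

chokashshavu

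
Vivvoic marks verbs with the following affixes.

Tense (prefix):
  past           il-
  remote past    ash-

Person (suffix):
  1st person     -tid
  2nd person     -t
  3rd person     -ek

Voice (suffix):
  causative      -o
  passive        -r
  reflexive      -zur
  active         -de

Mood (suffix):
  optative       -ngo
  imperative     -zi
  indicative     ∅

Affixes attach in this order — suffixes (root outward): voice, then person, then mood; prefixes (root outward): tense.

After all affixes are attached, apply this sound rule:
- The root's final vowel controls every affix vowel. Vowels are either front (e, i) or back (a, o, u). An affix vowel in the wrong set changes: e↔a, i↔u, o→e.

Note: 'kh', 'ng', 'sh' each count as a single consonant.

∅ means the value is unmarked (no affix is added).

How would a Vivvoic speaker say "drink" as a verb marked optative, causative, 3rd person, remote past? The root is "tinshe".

Attach voice causative -o → tinsheo.
Attach person 3rd person -ek → tinsheoek.
Attach mood optative -ngo → tinsheoekngo.
Attach tense remote past ash- → ashtinsheoekngo.
Apply vowel harmony: ashtinsheoekngo → eshtinsheeeknge.

eshtinsheeeknge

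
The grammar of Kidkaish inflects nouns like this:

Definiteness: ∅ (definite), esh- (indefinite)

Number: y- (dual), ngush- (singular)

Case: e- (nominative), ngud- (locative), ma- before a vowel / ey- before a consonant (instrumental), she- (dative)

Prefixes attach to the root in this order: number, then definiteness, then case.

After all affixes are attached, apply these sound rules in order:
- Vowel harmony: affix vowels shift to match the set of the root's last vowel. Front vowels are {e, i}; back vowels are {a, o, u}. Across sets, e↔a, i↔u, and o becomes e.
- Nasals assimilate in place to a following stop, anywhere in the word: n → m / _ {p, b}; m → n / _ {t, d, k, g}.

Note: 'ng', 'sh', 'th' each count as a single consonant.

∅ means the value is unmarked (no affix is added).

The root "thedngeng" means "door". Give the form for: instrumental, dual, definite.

Attach number dual y- → ythedngeng.
definiteness = definite: zero marking, form stays ythedngeng.
Attach case instrumental ey- (before consonant 'y') → eyythedngeng.
Vowel harmony: no change.
Nasal assimilation: no change.

eyythedngeng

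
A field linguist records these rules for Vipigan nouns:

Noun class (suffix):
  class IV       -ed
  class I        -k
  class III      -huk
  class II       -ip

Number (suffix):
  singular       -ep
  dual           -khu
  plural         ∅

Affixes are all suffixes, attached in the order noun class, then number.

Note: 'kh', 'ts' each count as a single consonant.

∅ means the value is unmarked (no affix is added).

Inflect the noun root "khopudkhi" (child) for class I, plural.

Attach noun class class I -k → khopudkhik.
number = plural: zero marking, form stays khopudkhik.

khopudkhik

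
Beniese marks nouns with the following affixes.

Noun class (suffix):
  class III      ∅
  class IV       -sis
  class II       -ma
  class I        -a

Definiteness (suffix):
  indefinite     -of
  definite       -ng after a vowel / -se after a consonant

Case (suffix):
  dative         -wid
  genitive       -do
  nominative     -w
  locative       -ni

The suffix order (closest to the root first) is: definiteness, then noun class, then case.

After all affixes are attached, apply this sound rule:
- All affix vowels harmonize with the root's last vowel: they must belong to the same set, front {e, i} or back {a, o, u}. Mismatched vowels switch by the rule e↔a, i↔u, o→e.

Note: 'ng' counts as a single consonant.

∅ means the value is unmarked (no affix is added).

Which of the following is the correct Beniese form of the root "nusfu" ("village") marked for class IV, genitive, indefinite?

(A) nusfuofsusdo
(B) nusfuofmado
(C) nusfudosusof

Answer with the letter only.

Attach definiteness indefinite -of → nusfuof.
Attach noun class class IV -sis → nusfuofsis.
Attach case genitive -do → nusfuofsisdo.
Apply vowel harmony: nusfuofsisdo → nusfuofsusdo.
So the correct form is nusfuofsusdo, option (A).
(B) nusfuofmado is wrong: it uses class II instead of class IV for noun class.
(C) nusfudosusof is wrong: it has the affixes in the wrong order.

A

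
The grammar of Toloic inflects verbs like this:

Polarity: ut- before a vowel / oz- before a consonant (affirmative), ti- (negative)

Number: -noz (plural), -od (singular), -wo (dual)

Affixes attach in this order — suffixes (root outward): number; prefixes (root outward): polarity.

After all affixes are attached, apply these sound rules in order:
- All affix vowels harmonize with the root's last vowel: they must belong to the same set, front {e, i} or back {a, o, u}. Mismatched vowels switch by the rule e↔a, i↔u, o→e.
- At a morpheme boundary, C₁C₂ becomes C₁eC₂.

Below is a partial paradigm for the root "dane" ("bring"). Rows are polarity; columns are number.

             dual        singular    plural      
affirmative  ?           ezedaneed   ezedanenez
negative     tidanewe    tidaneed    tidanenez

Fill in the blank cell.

Attach number dual -wo → danewo.
Attach polarity affirmative oz- (before consonant 'd') → ozdanewo.
Apply vowel harmony: ozdanewo → ezdanewe.
Apply epenthesis: ezdanewe → ezedanewe.

ezedanewe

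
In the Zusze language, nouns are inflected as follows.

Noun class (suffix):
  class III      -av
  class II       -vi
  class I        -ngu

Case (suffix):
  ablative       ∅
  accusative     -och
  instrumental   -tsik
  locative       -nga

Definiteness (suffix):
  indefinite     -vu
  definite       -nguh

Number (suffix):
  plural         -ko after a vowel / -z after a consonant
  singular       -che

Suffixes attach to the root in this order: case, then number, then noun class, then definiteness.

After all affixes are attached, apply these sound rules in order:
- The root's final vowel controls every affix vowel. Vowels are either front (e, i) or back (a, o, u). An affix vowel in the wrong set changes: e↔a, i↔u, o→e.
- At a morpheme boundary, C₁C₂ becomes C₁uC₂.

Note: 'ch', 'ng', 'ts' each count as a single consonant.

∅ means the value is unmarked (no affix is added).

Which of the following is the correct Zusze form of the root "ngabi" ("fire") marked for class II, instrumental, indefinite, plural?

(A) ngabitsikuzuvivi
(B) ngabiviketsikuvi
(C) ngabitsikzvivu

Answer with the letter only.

Attach case instrumental -tsik → ngabitsik.
Attach number plural -z (after consonant 'k') → ngabitsikz.
Attach noun class class II -vi → ngabitsikzvi.
Attach definiteness indefinite -vu → ngabitsikzvivu.
Apply vowel harmony: ngabitsikzvivu → ngabitsikzvivi.
Apply epenthesis: ngabitsikzvivi → ngabitsikuzuvivi.
So the correct form is ngabitsikuzuvivi, option (A).
(B) ngabiviketsikuvi is wrong: it has the affixes in the wrong order.
(C) ngabitsikzvivu is wrong: it fails to apply the sound rule(s).

A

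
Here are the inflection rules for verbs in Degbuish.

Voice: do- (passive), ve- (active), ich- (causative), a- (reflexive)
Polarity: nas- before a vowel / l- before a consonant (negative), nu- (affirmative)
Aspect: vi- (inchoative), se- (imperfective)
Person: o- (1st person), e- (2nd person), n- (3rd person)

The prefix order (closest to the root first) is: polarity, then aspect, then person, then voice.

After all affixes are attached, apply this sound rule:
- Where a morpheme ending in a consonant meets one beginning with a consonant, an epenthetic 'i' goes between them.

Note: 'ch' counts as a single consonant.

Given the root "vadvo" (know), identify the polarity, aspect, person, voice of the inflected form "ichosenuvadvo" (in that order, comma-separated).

affirmative, imperfective, 1st person, causative

Segment: ich-o-se-nu-vadvo.
polarity: nu- → affirmative.
aspect: se- → imperfective.
person: o- → 1st person.
voice: ich- → causative.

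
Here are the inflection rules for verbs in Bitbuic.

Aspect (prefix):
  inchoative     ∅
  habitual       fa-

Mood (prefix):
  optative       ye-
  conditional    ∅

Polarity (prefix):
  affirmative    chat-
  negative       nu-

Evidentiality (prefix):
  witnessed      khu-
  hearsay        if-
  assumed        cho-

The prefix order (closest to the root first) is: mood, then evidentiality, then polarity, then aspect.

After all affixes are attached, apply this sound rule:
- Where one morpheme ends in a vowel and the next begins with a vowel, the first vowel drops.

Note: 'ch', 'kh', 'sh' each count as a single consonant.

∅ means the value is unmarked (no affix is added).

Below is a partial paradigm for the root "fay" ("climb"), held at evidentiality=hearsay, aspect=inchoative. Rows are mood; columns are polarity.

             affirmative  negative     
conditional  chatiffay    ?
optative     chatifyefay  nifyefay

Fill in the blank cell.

niffay

mood = conditional: zero marking, form stays fay.
Attach evidentiality hearsay if- → iffay.
Attach polarity negative nu- → nuiffay.
aspect = inchoative: zero marking, form stays nuiffay.
Apply vowel deletion: nuiffay → niffay.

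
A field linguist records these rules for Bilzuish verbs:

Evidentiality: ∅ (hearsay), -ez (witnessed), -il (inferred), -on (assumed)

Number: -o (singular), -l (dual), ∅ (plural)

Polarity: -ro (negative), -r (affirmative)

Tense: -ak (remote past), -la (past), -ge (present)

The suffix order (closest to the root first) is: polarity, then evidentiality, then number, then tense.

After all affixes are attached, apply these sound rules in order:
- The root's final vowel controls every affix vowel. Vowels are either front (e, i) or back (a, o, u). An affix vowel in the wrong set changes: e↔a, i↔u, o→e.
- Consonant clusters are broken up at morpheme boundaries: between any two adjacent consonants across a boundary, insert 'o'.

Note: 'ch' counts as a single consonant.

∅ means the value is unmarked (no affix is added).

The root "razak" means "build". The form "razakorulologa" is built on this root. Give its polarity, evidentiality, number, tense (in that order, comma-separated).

affirmative, inferred, dual, present

Segment: razak-r-il-l-ge.
polarity: -r → affirmative.
evidentiality: -il → inferred.
number: -l → dual.
tense: -ge → present.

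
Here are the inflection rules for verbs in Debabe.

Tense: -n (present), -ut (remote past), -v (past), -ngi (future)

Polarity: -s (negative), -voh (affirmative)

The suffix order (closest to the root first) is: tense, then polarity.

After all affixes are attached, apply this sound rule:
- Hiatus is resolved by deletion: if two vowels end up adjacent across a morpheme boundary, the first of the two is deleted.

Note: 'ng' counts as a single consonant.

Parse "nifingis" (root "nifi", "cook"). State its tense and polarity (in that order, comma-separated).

Segment: nifi-ngi-s.
tense: -ngi → future.
polarity: -s → negative.

future, negative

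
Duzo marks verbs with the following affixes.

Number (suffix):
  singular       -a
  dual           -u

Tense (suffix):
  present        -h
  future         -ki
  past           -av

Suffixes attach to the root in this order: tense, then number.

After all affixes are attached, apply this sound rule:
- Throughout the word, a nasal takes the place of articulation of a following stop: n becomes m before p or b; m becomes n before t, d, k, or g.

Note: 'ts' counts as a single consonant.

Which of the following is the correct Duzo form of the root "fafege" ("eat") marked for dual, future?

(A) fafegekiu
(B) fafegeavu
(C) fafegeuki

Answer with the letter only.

A

Attach tense future -ki → fafegeki.
Attach number dual -u → fafegekiu.
Nasal assimilation: no change.
So the correct form is fafegekiu, option (A).
(C) fafegeuki is wrong: it has the affixes in the wrong order.
(B) fafegeavu is wrong: it uses past instead of future for tense.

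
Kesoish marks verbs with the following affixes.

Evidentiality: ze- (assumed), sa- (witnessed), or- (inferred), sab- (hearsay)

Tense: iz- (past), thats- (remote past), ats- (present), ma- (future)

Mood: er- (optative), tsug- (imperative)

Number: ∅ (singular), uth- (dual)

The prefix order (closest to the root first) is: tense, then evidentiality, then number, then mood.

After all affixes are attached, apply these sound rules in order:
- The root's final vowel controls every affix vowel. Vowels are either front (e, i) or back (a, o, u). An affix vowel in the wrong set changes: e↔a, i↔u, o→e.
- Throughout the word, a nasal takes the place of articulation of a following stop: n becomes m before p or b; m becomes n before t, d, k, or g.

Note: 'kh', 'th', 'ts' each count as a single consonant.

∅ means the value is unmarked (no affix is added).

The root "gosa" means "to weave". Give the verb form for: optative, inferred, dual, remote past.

Attach tense remote past thats- → thatsgosa.
Attach evidentiality inferred or- → orthatsgosa.
Attach number dual uth- → uthorthatsgosa.
Attach mood optative er- → eruthorthatsgosa.
Apply vowel harmony: eruthorthatsgosa → aruthorthatsgosa.
Nasal assimilation: no change.

aruthorthatsgosa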